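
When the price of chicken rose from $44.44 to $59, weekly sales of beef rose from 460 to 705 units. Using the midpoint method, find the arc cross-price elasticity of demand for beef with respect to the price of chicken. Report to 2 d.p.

1.49

ΔQ_A = 705 − 460 = 245; ΔP_B = 59 − 44.44 = 14.56.
Midpoints: Q̄_A = 582.5, P̄_B = 51.72.
ε = (ΔQ_A/Q̄_A)/(ΔP_B/P̄_B) = (245/582.5)/(14.56/51.72) ≈ 1.49.
ε > 0: beef and chicken are substitutes.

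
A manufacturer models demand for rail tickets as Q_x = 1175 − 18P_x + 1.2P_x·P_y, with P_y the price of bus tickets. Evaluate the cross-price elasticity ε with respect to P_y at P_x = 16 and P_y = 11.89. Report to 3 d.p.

At P_x = 16 and P_y = 11.89: Q_x = 1115.288.
∂Q_x/∂P_y = 1.2P_x = 1.2(16) = 19.2000.
ε = (∂Q_x/∂P_y)(P_y/Q_x) = 19.2000 × (11.89/1115.288) ≈ 0.205.
ε > 0: substitutes.

0.205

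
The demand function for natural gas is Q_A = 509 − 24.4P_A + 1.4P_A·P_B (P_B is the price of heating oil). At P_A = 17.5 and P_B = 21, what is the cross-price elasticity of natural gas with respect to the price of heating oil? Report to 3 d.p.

0.863

At P_A = 17.5 and P_B = 21: Q_A = 596.5.
∂Q_A/∂P_B = 1.4P_A = 1.4(17.5) = 24.5000.
ε = (∂Q_A/∂P_B)(P_B/Q_A) = 24.5000 × (21/596.5) ≈ 0.863.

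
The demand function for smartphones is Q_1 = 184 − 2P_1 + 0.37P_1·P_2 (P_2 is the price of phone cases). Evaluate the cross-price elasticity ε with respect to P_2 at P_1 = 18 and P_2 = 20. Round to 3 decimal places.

At P_1 = 18 and P_2 = 20: Q_1 = 281.2.
∂Q_1/∂P_2 = 0.37P_1 = 0.37(18) = 6.6600.
ε = (∂Q_1/∂P_2)(P_2/Q_1) = 6.6600 × (20/281.2) ≈ 0.474.

0.474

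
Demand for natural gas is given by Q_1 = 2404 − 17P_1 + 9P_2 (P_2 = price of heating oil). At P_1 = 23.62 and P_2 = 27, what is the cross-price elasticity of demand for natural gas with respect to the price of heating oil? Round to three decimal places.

At P_1 = 23.62 and P_2 = 27: Q_1 = 2245.46.
∂Q_1/∂P_2 = 9.
ε = (∂Q_1/∂P_2)(P_2/Q_1) = 9 × (27/2245.46) ≈ 0.108.
Since ε > 0, natural gas and heating oil are substitutes.

0.108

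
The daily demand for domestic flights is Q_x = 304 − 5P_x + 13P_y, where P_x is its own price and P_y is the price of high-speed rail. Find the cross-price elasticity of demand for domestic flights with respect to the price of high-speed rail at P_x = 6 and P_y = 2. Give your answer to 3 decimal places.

0.087

At P_x = 6 and P_y = 2: Q_x = 300.
∂Q_x/∂P_y = 13.
ε = (∂Q_x/∂P_y)(P_y/Q_x) = 13 × (2/300) ≈ 0.087.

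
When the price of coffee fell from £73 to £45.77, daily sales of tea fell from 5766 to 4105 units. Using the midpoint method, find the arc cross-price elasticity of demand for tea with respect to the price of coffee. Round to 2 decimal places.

0.73

ΔQ_A = 4105 − 5766 = -1661; ΔP_B = 45.77 − 73 = -27.23.
Midpoints: Q̄_A = 4935.5, P̄_B = 59.39.
ε = (ΔQ_A/Q̄_A)/(ΔP_B/P̄_B) = (-1661/4935.5)/(-27.23/59.39) ≈ 0.73.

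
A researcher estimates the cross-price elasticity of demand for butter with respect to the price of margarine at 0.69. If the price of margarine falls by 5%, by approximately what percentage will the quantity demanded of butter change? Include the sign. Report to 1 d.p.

-3.5%

%ΔQ ≈ ε × %ΔP of margarine = 0.69 × (-5%) = -3.5%.
Demand for butter falls by about 3.5%.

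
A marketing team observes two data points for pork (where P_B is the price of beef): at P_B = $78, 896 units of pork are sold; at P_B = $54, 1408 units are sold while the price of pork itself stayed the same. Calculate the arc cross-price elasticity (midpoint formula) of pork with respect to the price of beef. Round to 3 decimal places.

ΔQ_A = 1408 − 896 = 512; ΔP_B = 54 − 78 = -24.
Midpoints: Q̄_A = 1152.0, P̄_B = 66.00.
ε = (ΔQ_A/Q̄_A)/(ΔP_B/P̄_B) = (512/1152.0)/(-24/66.00) ≈ -1.222.

-1.222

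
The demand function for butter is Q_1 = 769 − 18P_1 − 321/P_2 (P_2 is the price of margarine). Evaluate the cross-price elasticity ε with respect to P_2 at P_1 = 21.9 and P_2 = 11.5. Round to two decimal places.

At P_1 = 21.9 and P_2 = 11.5: Q_1 = 346.887.
∂Q_1/∂P_2 = 321/P_2² = 2.4272.
ε = (∂Q_1/∂P_2)(P_2/Q_1) = 2.4272 × (11.5/346.887) ≈ 0.08.

0.08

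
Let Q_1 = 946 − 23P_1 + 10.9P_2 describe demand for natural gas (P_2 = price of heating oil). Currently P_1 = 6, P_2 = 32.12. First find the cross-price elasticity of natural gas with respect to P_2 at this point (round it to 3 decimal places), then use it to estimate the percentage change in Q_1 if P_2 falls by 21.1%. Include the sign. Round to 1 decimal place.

-6.4%

At P_1 = 6, P_2 = 32.12: Q_1 = 1158.108.
∂Q_1/∂P_2 = 10.9.
ε = (∂Q_1/∂P_2)(P_2/Q_1) = 10.9000 × 32.12/1158.108 ≈ 0.302.
%ΔQ_1 ≈ ε × %ΔP_2 = 0.302 × (-21.1%) = -6.4%.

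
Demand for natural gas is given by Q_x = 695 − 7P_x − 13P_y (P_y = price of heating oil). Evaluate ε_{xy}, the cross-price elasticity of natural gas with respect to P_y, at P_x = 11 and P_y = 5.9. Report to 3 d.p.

-0.142

At P_x = 11 and P_y = 5.9: Q_x = 541.3.
∂Q_x/∂P_y = -13.
ε = (∂Q_x/∂P_y)(P_y/Q_x) = -13 × (5.9/541.3) ≈ -0.142.
Since ε < 0, natural gas and heating oil are complements.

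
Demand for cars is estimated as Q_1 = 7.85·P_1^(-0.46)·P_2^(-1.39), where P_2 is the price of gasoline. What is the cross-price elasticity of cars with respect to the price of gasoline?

-1.39

In a log-linear (constant-elasticity) demand function, the coefficient on the exponent of P_2 is the cross-price elasticity.
ε = -1.39. Negative, so cars and gasoline are complements.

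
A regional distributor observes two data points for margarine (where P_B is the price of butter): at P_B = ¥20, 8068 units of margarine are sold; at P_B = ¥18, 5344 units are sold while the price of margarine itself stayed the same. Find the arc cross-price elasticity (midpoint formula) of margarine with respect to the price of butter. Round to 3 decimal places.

3.859

ΔQ_A = 5344 − 8068 = -2724; ΔP_B = 18 − 20 = -2.
Midpoints: Q̄_A = 6706.0, P̄_B = 19.00.
ε = (ΔQ_A/Q̄_A)/(ΔP_B/P̄_B) = (-2724/6706.0)/(-2/19.00) ≈ 3.859.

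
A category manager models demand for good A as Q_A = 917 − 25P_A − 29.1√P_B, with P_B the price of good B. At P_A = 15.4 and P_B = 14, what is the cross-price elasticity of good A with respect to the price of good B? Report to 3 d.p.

-0.129

At P_A = 15.4 and P_B = 14: Q_A = 423.118.
∂Q_A/∂P_B = -29.1/(2√P_B) = -29.1/(2√14) = -3.8887.
ε = (∂Q_A/∂P_B)(P_B/Q_A) = -3.8887 × (14/423.118) ≈ -0.129.
ε < 0: complements.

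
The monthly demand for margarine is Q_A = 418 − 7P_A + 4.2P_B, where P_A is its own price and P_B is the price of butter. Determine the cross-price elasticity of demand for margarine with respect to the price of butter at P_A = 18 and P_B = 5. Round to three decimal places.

At P_A = 18 and P_B = 5: Q_A = 313.
∂Q_A/∂P_B = 4.2.
ε = (∂Q_A/∂P_B)(P_B/Q_A) = 4.2 × (5/313) ≈ 0.067.
Since ε > 0, margarine and butter are substitutes.

0.067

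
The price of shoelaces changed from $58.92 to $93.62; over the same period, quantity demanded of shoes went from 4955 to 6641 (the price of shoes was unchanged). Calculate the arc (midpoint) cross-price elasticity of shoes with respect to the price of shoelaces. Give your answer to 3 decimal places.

0.639

ΔQ_A = 6641 − 4955 = 1686; ΔP_B = 93.62 − 58.92 = 34.7.
Midpoints: Q̄_A = 5798.0, P̄_B = 76.27.
ε = (ΔQ_A/Q̄_A)/(ΔP_B/P̄_B) = (1686/5798.0)/(34.7/76.27) ≈ 0.639.
ε > 0: shoes and shoelaces are substitutes.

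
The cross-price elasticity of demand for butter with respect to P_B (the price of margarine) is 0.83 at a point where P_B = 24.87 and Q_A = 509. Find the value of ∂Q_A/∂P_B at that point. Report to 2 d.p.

ε = (∂Q_A/∂P_B)·(P_B/Q_A) ⇒ ∂Q_A/∂P_B = ε·Q_A/P_B = 0.83 × 509/24.87 ≈ 16.99.

16.99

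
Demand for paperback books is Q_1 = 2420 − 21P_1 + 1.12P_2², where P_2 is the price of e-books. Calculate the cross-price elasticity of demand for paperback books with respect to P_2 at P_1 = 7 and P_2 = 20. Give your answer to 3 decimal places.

0.329

At P_1 = 7 and P_2 = 20: Q_1 = 2721.
∂Q_1/∂P_2 = 2.24P_2 = 2.24(20) = 44.8000.
ε = (∂Q_1/∂P_2)(P_2/Q_1) = 44.8000 × (20/2721) ≈ 0.329.
ε > 0: substitutes.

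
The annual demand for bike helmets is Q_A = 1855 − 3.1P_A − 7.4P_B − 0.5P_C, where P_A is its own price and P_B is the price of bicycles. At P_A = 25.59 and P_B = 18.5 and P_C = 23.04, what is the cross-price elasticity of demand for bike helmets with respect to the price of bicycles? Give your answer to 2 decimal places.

At P_A = 25.59 and P_B = 18.5 and P_C = 23.04: Q_A = 1627.251.
∂Q_A/∂P_B = -7.4.
ε = (∂Q_A/∂P_B)(P_B/Q_A) = -7.4 × (18.5/1627.251) ≈ -0.08.

-0.08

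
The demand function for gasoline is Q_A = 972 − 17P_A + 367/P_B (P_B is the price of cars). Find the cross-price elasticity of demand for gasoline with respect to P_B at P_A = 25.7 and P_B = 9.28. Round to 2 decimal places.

-0.07

At P_A = 25.7 and P_B = 9.28: Q_A = 574.647.
∂Q_A/∂P_B = −367/P_B² = -4.2616.
ε = (∂Q_A/∂P_B)(P_B/Q_A) = -4.2616 × (9.28/574.647) ≈ -0.07.
ε < 0: complements.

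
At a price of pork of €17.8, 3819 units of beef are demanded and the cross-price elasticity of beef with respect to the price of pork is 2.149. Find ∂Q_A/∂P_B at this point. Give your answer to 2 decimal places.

ε = (∂Q_A/∂P_B)·(P_B/Q_A) ⇒ ∂Q_A/∂P_B = ε·Q_A/P_B = 2.149 × 3819/17.8 ≈ 461.07.

461.07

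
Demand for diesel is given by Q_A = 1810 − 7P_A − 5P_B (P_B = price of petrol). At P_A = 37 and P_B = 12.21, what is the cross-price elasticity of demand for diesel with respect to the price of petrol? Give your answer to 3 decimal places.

-0.041

At P_A = 37 and P_B = 12.21: Q_A = 1489.95.
∂Q_A/∂P_B = -5.
ε = (∂Q_A/∂P_B)(P_B/Q_A) = -5 × (12.21/1489.95) ≈ -0.041.
Since ε < 0, diesel and petrol are complements.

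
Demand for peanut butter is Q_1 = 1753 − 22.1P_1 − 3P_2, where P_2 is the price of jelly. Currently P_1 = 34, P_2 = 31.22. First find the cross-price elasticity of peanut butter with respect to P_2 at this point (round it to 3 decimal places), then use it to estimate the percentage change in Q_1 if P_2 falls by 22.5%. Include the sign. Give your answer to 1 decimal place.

At P_1 = 34, P_2 = 31.22: Q_1 = 907.94.
∂Q_1/∂P_2 = -3.
ε = (∂Q_1/∂P_2)(P_2/Q_1) = -3.0000 × 31.22/907.94 ≈ -0.103.
%ΔQ_1 ≈ ε × %ΔP_2 = -0.103 × (-22.5%) = 2.3%.

2.3%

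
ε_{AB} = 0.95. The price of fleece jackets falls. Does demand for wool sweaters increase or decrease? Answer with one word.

decrease

ε > 0 and the price of fleece jackets falls, so the quantity of wool sweaters moves in the same direction: it decreases.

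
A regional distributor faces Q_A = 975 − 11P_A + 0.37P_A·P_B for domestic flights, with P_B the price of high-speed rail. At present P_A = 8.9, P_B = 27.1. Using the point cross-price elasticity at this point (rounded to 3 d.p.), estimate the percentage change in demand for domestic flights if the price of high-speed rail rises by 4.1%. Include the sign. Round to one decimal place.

0.4%

At P_A = 8.9, P_B = 27.1: Q_A = 966.340.
∂Q_A/∂P_B = 0.37P_A = 3.2930.
ε = (∂Q_A/∂P_B)(P_B/Q_A) = 3.2930 × 27.1/966.340 ≈ 0.092.
%ΔQ_A ≈ ε × %ΔP_B = 0.092 × (4.1%) = 0.4%.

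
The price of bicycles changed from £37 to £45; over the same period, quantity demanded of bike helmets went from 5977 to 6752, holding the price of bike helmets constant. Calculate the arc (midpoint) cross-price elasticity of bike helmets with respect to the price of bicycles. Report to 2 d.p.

ΔQ_A = 6752 − 5977 = 775; ΔP_B = 45 − 37 = 8.
Midpoints: Q̄_A = 6364.5, P̄_B = 41.00.
ε = (ΔQ_A/Q̄_A)/(ΔP_B/P̄_B) = (775/6364.5)/(8/41.00) ≈ 0.62.

0.62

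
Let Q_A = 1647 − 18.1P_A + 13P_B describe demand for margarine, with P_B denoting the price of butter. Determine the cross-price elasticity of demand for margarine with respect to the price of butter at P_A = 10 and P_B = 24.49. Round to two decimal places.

0.18

At P_A = 10 and P_B = 24.49: Q_A = 1784.37.
∂Q_A/∂P_B = 13.
ε = (∂Q_A/∂P_B)(P_B/Q_A) = 13 × (24.49/1784.37) ≈ 0.18.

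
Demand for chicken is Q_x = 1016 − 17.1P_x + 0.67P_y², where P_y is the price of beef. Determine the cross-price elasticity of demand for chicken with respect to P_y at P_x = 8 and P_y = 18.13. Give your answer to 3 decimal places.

At P_x = 8 and P_y = 18.13: Q_x = 1099.427.
∂Q_x/∂P_y = 1.34P_y = 1.34(18.13) = 24.2942.
ε = (∂Q_x/∂P_y)(P_y/Q_x) = 24.2942 × (18.13/1099.427) ≈ 0.401.
ε > 0: substitutes.

0.401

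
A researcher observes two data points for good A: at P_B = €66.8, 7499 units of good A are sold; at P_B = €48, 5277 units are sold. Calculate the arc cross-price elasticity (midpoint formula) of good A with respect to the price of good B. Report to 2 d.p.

ΔQ_A = 5277 − 7499 = -2222; ΔP_B = 48 − 66.8 = -18.8.
Midpoints: Q̄_A = 6388.0, P̄_B = 57.40.
ε = (ΔQ_A/Q̄_A)/(ΔP_B/P̄_B) = (-2222/6388.0)/(-18.8/57.40) ≈ 1.06.
ε > 0: good A and good B are substitutes.

1.06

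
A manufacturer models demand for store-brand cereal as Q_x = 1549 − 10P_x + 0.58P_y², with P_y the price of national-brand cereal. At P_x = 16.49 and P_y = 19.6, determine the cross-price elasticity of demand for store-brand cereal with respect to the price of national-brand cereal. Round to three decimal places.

At P_x = 16.49 and P_y = 19.6: Q_x = 1606.913.
∂Q_x/∂P_y = 1.16P_y = 1.16(19.6) = 22.7360.
ε = (∂Q_x/∂P_y)(P_y/Q_x) = 22.7360 × (19.6/1606.913) ≈ 0.277.

0.277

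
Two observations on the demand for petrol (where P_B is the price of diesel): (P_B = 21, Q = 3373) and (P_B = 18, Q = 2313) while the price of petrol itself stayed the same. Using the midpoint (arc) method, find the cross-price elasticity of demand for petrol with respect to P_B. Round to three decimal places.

ΔQ_A = 2313 − 3373 = -1060; ΔP_B = 18 − 21 = -3.
Midpoints: Q̄_A = 2843.0, P̄_B = 19.50.
ε = (ΔQ_A/Q̄_A)/(ΔP_B/P̄_B) = (-1060/2843.0)/(-3/19.50) ≈ 2.423.
ε > 0: petrol and diesel are substitutes.

2.423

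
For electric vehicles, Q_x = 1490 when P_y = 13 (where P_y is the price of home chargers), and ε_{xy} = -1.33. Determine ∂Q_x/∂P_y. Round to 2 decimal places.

-152.44

ε = (∂Q_x/∂P_y)·(P_y/Q_x) ⇒ ∂Q_x/∂P_y = ε·Q_x/P_y = -1.33 × 1490/13 ≈ -152.44.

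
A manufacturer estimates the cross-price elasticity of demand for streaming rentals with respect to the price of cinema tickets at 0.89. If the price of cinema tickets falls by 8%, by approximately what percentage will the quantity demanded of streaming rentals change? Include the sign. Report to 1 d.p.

-7.1%

%ΔQ ≈ ε × %ΔP of cinema tickets = 0.89 × (-8%) = -7.1%.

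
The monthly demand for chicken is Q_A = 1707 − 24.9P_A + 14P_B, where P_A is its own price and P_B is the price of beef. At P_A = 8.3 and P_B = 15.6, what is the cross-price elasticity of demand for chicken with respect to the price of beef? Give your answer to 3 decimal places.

At P_A = 8.3 and P_B = 15.6: Q_A = 1718.73.
∂Q_A/∂P_B = 14.
ε = (∂Q_A/∂P_B)(P_B/Q_A) = 14 × (15.6/1718.73) ≈ 0.127.
Since ε > 0, chicken and beef are substitutes.

0.127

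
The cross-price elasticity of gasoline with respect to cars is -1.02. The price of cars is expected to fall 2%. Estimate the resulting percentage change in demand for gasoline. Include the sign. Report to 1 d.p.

2.0%

%ΔQ ≈ ε × %ΔP of cars = -1.02 × (-2%) = 2.0%.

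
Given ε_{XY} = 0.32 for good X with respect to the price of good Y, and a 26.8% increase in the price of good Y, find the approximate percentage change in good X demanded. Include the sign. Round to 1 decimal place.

8.6%

%ΔQ ≈ ε × %ΔP of good Y = 0.32 × (26.8%) = 8.6%.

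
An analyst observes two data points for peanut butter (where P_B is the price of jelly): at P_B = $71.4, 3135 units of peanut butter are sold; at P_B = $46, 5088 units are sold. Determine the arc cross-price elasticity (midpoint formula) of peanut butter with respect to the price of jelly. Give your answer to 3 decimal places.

-1.098

ΔQ_A = 5088 − 3135 = 1953; ΔP_B = 46 − 71.4 = -25.4.
Midpoints: Q̄_A = 4111.5, P̄_B = 58.70.
ε = (ΔQ_A/Q̄_A)/(ΔP_B/P̄_B) = (1953/4111.5)/(-25.4/58.70) ≈ -1.098.
ε < 0: peanut butter and jelly are complements.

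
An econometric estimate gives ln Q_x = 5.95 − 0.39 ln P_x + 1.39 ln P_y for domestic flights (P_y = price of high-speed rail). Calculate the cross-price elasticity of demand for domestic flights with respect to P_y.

1.39

In a log-linear (constant-elasticity) demand function, the coefficient on ln P_y is the cross-price elasticity.
ε = 1.39. Positive, so domestic flights and high-speed rail are substitutes.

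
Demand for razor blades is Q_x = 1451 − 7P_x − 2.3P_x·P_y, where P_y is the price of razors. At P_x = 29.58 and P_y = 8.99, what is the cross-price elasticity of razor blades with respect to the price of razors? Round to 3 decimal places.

At P_x = 29.58 and P_y = 8.99: Q_x = 632.314.
∂Q_x/∂P_y = -2.3P_x = -2.3(29.58) = -68.0340.
ε = (∂Q_x/∂P_y)(P_y/Q_x) = -68.0340 × (8.99/632.314) ≈ -0.967.
ε < 0: complements.

-0.967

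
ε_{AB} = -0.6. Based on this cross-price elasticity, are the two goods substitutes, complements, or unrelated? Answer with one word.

complements

ε = -0.6 < 0, so a higher price of good B lowers demand for good A: complements.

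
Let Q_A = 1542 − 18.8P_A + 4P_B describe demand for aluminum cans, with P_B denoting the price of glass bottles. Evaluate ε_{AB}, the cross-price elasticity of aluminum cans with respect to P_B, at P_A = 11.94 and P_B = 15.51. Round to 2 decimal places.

0.04

At P_A = 11.94 and P_B = 15.51: Q_A = 1379.568.
∂Q_A/∂P_B = 4.
ε = (∂Q_A/∂P_B)(P_B/Q_A) = 4 × (15.51/1379.568) ≈ 0.04.
Since ε > 0, aluminum cans and glass bottles are substitutes.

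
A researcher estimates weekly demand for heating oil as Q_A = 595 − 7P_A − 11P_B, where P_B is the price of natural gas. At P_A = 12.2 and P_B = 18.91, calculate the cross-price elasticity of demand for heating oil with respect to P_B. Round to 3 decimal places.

At P_A = 12.2 and P_B = 18.91: Q_A = 301.59.
∂Q_A/∂P_B = -11.
ε = (∂Q_A/∂P_B)(P_B/Q_A) = -11 × (18.91/301.59) ≈ -0.690.
Since ε < 0, heating oil and natural gas are complements.

-0.690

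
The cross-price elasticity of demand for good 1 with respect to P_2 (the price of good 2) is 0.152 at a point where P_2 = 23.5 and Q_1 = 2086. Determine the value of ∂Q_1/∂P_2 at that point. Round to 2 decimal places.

ε = (∂Q_1/∂P_2)·(P_2/Q_1) ⇒ ∂Q_1/∂P_2 = ε·Q_1/P_2 = 0.152 × 2086/23.5 ≈ 13.49.

13.49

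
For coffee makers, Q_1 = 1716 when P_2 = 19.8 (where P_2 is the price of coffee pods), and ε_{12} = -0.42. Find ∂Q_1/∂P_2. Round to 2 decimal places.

ε = (∂Q_1/∂P_2)·(P_2/Q_1) ⇒ ∂Q_1/∂P_2 = ε·Q_1/P_2 = -0.42 × 1716/19.8 ≈ -36.40.

-36.40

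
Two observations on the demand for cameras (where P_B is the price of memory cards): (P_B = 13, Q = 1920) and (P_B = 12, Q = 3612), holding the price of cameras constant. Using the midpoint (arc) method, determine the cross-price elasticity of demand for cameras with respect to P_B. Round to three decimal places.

ΔQ_A = 3612 − 1920 = 1692; ΔP_B = 12 − 13 = -1.
Midpoints: Q̄_A = 2766.0, P̄_B = 12.50.
ε = (ΔQ_A/Q̄_A)/(ΔP_B/P̄_B) = (1692/2766.0)/(-1/12.50) ≈ -7.646.

-7.646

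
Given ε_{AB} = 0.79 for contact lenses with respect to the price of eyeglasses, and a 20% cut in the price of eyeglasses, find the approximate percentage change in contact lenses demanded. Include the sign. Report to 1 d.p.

%ΔQ ≈ ε × %ΔP of eyeglasses = 0.79 × (-20%) = -15.8%.

-15.8%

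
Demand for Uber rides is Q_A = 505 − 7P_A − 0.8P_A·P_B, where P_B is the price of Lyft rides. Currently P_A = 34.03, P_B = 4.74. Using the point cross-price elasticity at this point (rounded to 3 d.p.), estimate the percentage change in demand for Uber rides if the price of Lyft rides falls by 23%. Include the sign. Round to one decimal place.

21.6%

At P_A = 34.03, P_B = 4.74: Q_A = 137.748.
∂Q_A/∂P_B = -0.8P_A = -27.2240.
ε = (∂Q_A/∂P_B)(P_B/Q_A) = -27.2240 × 4.74/137.748 ≈ -0.937.
%ΔQ_A ≈ ε × %ΔP_B = -0.937 × (-23%) = 21.6%.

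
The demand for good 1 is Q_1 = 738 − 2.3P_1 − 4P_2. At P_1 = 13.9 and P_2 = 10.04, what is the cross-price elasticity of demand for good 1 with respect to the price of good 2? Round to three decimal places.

At P_1 = 13.9 and P_2 = 10.04: Q_1 = 665.87.
∂Q_1/∂P_2 = -4.
ε = (∂Q_1/∂P_2)(P_2/Q_1) = -4 × (10.04/665.87) ≈ -0.060.

-0.060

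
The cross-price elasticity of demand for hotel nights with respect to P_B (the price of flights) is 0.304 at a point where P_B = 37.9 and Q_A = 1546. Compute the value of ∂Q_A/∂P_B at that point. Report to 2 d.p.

12.40

ε = (∂Q_A/∂P_B)·(P_B/Q_A) ⇒ ∂Q_A/∂P_B = ε·Q_A/P_B = 0.304 × 1546/37.9 ≈ 12.40.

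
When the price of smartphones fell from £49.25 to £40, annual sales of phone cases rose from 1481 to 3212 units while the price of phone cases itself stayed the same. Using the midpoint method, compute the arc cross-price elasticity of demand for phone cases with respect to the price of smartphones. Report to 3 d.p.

-3.559

ΔQ_A = 3212 − 1481 = 1731; ΔP_B = 40 − 49.25 = -9.25.
Midpoints: Q̄_A = 2346.5, P̄_B = 44.62.
ε = (ΔQ_A/Q̄_A)/(ΔP_B/P̄_B) = (1731/2346.5)/(-9.25/44.62) ≈ -3.559.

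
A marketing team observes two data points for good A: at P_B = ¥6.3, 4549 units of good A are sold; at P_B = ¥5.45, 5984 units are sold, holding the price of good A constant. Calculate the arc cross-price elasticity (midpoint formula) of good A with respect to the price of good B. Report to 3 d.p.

ΔQ_A = 5984 − 4549 = 1435; ΔP_B = 5.45 − 6.3 = -0.85.
Midpoints: Q̄_A = 5266.5, P̄_B = 5.88.
ε = (ΔQ_A/Q̄_A)/(ΔP_B/P̄_B) = (1435/5266.5)/(-0.85/5.88) ≈ -1.883.

-1.883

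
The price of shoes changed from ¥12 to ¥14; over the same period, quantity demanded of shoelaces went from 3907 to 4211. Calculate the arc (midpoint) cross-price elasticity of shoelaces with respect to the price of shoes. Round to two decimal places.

0.49

ΔQ_A = 4211 − 3907 = 304; ΔP_B = 14 − 12 = 2.
Midpoints: Q̄_A = 4059.0, P̄_B = 13.00.
ε = (ΔQ_A/Q̄_A)/(ΔP_B/P̄_B) = (304/4059.0)/(2/13.00) ≈ 0.49.
ε > 0: shoelaces and shoes are substitutes.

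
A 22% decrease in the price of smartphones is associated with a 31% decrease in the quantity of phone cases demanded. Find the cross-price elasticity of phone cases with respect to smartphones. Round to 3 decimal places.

1.409

ε = (%ΔQ of phone cases) / (%ΔP of smartphones) = (-31%) / (-22%) ≈ 1.409.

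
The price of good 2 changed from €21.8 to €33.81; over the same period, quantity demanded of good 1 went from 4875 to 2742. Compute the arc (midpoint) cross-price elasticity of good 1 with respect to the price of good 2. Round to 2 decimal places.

-1.30

ΔQ_1 = 2742 − 4875 = -2133; ΔP_2 = 33.81 − 21.8 = 12.01.
Midpoints: Q̄_1 = 3808.5, P̄_2 = 27.80.
ε = (ΔQ_1/Q̄_1)/(ΔP_2/P̄_2) = (-2133/3808.5)/(12.01/27.80) ≈ -1.30.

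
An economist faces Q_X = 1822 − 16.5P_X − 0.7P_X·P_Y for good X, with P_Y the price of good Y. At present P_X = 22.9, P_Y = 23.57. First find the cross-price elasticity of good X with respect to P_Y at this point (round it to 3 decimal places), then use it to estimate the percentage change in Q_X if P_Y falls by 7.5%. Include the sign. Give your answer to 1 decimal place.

2.7%

At P_X = 22.9, P_Y = 23.57: Q_X = 1066.323.
∂Q_X/∂P_Y = -0.7P_X = -16.0300.
ε = (∂Q_X/∂P_Y)(P_Y/Q_X) = -16.0300 × 23.57/1066.323 ≈ -0.354.
%ΔQ_X ≈ ε × %ΔP_Y = -0.354 × (-7.5%) = 2.7%.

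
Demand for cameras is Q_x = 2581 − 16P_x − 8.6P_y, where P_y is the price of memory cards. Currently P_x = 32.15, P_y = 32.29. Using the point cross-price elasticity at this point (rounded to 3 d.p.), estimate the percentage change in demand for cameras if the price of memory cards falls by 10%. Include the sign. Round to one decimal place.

1.6%

At P_x = 32.15, P_y = 32.29: Q_x = 1788.906.
∂Q_x/∂P_y = -8.6.
ε = (∂Q_x/∂P_y)(P_y/Q_x) = -8.6000 × 32.29/1788.906 ≈ -0.155.
%ΔQ_x ≈ ε × %ΔP_y = -0.155 × (-10%) = 1.6%.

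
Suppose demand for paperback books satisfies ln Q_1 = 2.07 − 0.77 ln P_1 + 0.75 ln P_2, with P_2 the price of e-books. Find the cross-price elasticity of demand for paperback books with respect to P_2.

0.75

In a log-linear (constant-elasticity) demand function, the coefficient on ln P_2 is the cross-price elasticity.
ε = 0.75. Positive, so paperback books and e-books are substitutes.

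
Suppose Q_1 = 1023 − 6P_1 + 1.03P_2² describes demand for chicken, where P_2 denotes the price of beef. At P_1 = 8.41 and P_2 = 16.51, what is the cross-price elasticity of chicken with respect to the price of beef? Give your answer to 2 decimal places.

At P_1 = 8.41 and P_2 = 16.51: Q_1 = 1253.298.
∂Q_1/∂P_2 = 2.06P_2 = 2.06(16.51) = 34.0106.
ε = (∂Q_1/∂P_2)(P_2/Q_1) = 34.0106 × (16.51/1253.298) ≈ 0.45.
ε > 0: substitutes.

0.45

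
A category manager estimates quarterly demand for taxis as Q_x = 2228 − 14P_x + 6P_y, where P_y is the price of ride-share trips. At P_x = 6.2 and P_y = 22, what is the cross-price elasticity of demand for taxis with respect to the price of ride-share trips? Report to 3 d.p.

At P_x = 6.2 and P_y = 22: Q_x = 2273.2.
∂Q_x/∂P_y = 6.
ε = (∂Q_x/∂P_y)(P_y/Q_x) = 6 × (22/2273.2) ≈ 0.058.
Since ε > 0, taxis and ride-share trips are substitutes.

0.058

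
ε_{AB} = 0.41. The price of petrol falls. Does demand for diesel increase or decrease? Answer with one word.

decrease

ε > 0 and the price of petrol falls, so the quantity of diesel moves in the same direction: it decreases.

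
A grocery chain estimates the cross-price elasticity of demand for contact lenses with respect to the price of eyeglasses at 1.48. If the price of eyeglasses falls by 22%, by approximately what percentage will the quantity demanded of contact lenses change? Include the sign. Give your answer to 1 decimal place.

%ΔQ ≈ ε × %ΔP of eyeglasses = 1.48 × (-22%) = -32.6%.

-32.6%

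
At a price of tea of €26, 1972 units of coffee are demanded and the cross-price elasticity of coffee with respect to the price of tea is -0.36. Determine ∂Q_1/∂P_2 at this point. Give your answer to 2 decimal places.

ε = (∂Q_1/∂P_2)·(P_2/Q_1) ⇒ ∂Q_1/∂P_2 = ε·Q_1/P_2 = -0.36 × 1972/26 ≈ -27.30.

-27.30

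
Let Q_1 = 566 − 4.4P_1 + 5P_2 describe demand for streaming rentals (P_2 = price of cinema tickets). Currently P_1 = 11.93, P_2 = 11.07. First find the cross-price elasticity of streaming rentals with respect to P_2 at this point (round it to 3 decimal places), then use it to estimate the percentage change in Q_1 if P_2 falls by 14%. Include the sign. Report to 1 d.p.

-1.4%

At P_1 = 11.93, P_2 = 11.07: Q_1 = 568.858.
∂Q_1/∂P_2 = 5.
ε = (∂Q_1/∂P_2)(P_2/Q_1) = 5.0000 × 11.07/568.858 ≈ 0.097.
%ΔQ_1 ≈ ε × %ΔP_2 = 0.097 × (-14%) = -1.4%.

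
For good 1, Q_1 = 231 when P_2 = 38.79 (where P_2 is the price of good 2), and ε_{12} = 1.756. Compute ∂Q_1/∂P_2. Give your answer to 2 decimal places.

10.46

ε = (∂Q_1/∂P_2)·(P_2/Q_1) ⇒ ∂Q_1/∂P_2 = ε·Q_1/P_2 = 1.756 × 231/38.79 ≈ 10.46.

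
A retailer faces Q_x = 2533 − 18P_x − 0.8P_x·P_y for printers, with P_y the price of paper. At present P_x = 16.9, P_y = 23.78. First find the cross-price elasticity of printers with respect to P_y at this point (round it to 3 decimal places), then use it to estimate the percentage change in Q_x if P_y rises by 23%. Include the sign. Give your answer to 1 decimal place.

At P_x = 16.9, P_y = 23.78: Q_x = 1907.294.
∂Q_x/∂P_y = -0.8P_x = -13.5200.
ε = (∂Q_x/∂P_y)(P_y/Q_x) = -13.5200 × 23.78/1907.294 ≈ -0.169.
%ΔQ_x ≈ ε × %ΔP_y = -0.169 × (23%) = -3.9%.

-3.9%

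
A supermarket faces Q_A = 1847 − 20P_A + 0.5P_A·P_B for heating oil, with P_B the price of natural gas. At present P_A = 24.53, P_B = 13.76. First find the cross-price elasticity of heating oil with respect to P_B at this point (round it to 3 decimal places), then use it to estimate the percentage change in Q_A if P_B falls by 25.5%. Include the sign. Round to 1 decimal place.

-2.8%

At P_A = 24.53, P_B = 13.76: Q_A = 1525.166.
∂Q_A/∂P_B = 0.5P_A = 12.2650.
ε = (∂Q_A/∂P_B)(P_B/Q_A) = 12.2650 × 13.76/1525.166 ≈ 0.111.
%ΔQ_A ≈ ε × %ΔP_B = 0.111 × (-25.5%) = -2.8%.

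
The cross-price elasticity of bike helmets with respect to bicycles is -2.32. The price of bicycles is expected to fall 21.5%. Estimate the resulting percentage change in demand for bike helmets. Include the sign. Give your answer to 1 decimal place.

49.9%

%ΔQ ≈ ε × %ΔP of bicycles = -2.32 × (-21.5%) = 49.9%.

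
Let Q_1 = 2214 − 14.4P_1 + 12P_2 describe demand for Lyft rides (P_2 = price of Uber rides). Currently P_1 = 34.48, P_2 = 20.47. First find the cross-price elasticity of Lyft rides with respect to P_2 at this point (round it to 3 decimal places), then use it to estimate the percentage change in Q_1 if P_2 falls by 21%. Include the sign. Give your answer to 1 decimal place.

At P_1 = 34.48, P_2 = 20.47: Q_1 = 1963.128.
∂Q_1/∂P_2 = 12.
ε = (∂Q_1/∂P_2)(P_2/Q_1) = 12.0000 × 20.47/1963.128 ≈ 0.125.
%ΔQ_1 ≈ ε × %ΔP_2 = 0.125 × (-21%) = -2.6%.

-2.6%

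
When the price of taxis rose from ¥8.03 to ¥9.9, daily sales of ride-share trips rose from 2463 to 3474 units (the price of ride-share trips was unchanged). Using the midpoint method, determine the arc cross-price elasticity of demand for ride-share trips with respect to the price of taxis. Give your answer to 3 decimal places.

ΔQ_A = 3474 − 2463 = 1011; ΔP_B = 9.9 − 8.03 = 1.87.
Midpoints: Q̄_A = 2968.5, P̄_B = 8.96.
ε = (ΔQ_A/Q̄_A)/(ΔP_B/P̄_B) = (1011/2968.5)/(1.87/8.96) ≈ 1.633.

1.633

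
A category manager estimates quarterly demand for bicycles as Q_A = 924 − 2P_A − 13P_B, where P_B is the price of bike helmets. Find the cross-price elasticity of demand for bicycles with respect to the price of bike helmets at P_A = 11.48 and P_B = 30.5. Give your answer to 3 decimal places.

At P_A = 11.48 and P_B = 30.5: Q_A = 504.54.
∂Q_A/∂P_B = -13.
ε = (∂Q_A/∂P_B)(P_B/Q_A) = -13 × (30.5/504.54) ≈ -0.786.

-0.786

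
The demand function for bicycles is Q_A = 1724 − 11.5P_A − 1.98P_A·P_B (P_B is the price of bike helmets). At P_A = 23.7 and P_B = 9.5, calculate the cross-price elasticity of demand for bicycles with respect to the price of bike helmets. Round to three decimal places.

-0.443

At P_A = 23.7 and P_B = 9.5: Q_A = 1005.653.
∂Q_A/∂P_B = -1.98P_A = -1.98(23.7) = -46.9260.
ε = (∂Q_A/∂P_B)(P_B/Q_A) = -46.9260 × (9.5/1005.653) ≈ -0.443.
ε < 0: complements.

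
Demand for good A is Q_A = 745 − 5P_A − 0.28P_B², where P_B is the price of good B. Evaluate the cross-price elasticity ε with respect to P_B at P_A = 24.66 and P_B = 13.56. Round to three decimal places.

-0.181

At P_A = 24.66 and P_B = 13.56: Q_A = 570.215.
∂Q_A/∂P_B = -0.56P_B = -0.56(13.56) = -7.5936.
ε = (∂Q_A/∂P_B)(P_B/Q_A) = -7.5936 × (13.56/570.215) ≈ -0.181.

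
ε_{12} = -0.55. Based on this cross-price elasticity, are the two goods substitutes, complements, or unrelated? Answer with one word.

ε = -0.55 < 0, so a higher price of good 2 lowers demand for good 1: complements.

complements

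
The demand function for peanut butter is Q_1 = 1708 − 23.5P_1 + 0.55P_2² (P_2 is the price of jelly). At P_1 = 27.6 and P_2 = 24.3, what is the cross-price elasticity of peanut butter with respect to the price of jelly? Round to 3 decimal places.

At P_1 = 27.6 and P_2 = 24.3: Q_1 = 1384.170.
∂Q_1/∂P_2 = 1.1P_2 = 1.1(24.3) = 26.7300.
ε = (∂Q_1/∂P_2)(P_2/Q_1) = 26.7300 × (24.3/1384.170) ≈ 0.469.
ε > 0: substitutes.

0.469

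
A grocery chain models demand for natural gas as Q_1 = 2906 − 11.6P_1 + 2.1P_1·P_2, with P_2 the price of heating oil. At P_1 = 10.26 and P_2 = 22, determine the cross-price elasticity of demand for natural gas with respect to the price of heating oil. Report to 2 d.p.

At P_1 = 10.26 and P_2 = 22: Q_1 = 3260.996.
∂Q_1/∂P_2 = 2.1P_1 = 2.1(10.26) = 21.5460.
ε = (∂Q_1/∂P_2)(P_2/Q_1) = 21.5460 × (22/3260.996) ≈ 0.15.
ε > 0: substitutes.

0.15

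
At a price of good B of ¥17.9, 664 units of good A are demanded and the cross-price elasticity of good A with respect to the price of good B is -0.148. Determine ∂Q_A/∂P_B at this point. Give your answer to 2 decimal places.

ε = (∂Q_A/∂P_B)·(P_B/Q_A) ⇒ ∂Q_A/∂P_B = ε·Q_A/P_B = -0.148 × 664/17.9 ≈ -5.49.

-5.49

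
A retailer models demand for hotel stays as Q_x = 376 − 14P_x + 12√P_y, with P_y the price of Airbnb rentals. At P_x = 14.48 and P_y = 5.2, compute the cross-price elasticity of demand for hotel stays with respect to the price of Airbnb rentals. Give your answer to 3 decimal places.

0.068

At P_x = 14.48 and P_y = 5.2: Q_x = 200.644.
∂Q_x/∂P_y = 12/(2√P_y) = 12/(2√5.2) = 2.6312.
ε = (∂Q_x/∂P_y)(P_y/Q_x) = 2.6312 × (5.2/200.644) ≈ 0.068.
ε > 0: substitutes.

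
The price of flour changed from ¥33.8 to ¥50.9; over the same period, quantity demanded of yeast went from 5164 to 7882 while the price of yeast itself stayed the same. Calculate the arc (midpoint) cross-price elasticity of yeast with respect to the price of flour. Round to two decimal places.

ΔQ_A = 7882 − 5164 = 2718; ΔP_B = 50.9 − 33.8 = 17.1.
Midpoints: Q̄_A = 6523.0, P̄_B = 42.35.
ε = (ΔQ_A/Q̄_A)/(ΔP_B/P̄_B) = (2718/6523.0)/(17.1/42.35) ≈ 1.03.

1.03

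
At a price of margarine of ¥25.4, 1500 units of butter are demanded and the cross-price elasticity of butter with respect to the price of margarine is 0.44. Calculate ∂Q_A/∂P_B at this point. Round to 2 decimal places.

ε = (∂Q_A/∂P_B)·(P_B/Q_A) ⇒ ∂Q_A/∂P_B = ε·Q_A/P_B = 0.44 × 1500/25.4 ≈ 25.98.

25.98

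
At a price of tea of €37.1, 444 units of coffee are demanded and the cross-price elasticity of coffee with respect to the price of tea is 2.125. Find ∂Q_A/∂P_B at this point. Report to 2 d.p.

ε = (∂Q_A/∂P_B)·(P_B/Q_A) ⇒ ∂Q_A/∂P_B = ε·Q_A/P_B = 2.125 × 444/37.1 ≈ 25.43.

25.43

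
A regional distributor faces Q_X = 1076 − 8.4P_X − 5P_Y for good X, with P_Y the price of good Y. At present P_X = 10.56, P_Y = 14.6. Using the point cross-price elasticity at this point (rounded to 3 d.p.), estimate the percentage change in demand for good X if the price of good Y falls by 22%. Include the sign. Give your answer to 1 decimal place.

At P_X = 10.56, P_Y = 14.6: Q_X = 914.296.
∂Q_X/∂P_Y = -5.
ε = (∂Q_X/∂P_Y)(P_Y/Q_X) = -5.0000 × 14.6/914.296 ≈ -0.080.
%ΔQ_X ≈ ε × %ΔP_Y = -0.080 × (-22%) = 1.8%.

1.8%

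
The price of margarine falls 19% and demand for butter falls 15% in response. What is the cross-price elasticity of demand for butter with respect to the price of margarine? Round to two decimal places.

0.79

ε = (%ΔQ of butter) / (%ΔP of margarine) = (-15%) / (-19%) ≈ 0.79.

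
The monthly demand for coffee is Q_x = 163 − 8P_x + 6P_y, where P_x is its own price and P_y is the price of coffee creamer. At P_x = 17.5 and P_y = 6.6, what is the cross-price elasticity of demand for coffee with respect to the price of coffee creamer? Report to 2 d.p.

0.63

At P_x = 17.5 and P_y = 6.6: Q_x = 62.6.
∂Q_x/∂P_y = 6.
ε = (∂Q_x/∂P_y)(P_y/Q_x) = 6 × (6.6/62.6) ≈ 0.63.
Since ε > 0, coffee and coffee creamer are substitutes.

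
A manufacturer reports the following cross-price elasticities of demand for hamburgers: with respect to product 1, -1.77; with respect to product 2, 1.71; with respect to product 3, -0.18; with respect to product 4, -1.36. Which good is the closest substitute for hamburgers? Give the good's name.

Substitutes have ε > 0. Among the positive values, 1.71 (product 2) is largest.

product 2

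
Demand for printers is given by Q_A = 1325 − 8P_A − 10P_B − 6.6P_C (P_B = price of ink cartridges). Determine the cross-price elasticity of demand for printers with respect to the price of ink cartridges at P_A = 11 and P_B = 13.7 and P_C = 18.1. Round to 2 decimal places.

At P_A = 11 and P_B = 13.7 and P_C = 18.1: Q_A = 980.54.
∂Q_A/∂P_B = -10.
ε = (∂Q_A/∂P_B)(P_B/Q_A) = -10 × (13.7/980.54) ≈ -0.14.

-0.14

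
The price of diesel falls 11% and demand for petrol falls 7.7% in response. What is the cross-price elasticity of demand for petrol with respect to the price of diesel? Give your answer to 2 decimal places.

ε = (%ΔQ of petrol) / (%ΔP of diesel) = (-7.7%) / (-11%) ≈ 0.70.
Positive cross-price elasticity: substitutes.

0.70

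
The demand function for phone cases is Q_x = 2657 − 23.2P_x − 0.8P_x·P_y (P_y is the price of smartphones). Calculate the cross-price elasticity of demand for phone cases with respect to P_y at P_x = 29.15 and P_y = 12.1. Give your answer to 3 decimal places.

-0.166

At P_x = 29.15 and P_y = 12.1: Q_x = 1698.548.
∂Q_x/∂P_y = -0.8P_x = -0.8(29.15) = -23.3200.
ε = (∂Q_x/∂P_y)(P_y/Q_x) = -23.3200 × (12.1/1698.548) ≈ -0.166.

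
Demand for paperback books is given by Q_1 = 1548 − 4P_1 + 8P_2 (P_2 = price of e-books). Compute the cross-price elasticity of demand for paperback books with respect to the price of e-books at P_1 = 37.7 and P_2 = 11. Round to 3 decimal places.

At P_1 = 37.7 and P_2 = 11: Q_1 = 1485.2.
∂Q_1/∂P_2 = 8.
ε = (∂Q_1/∂P_2)(P_2/Q_1) = 8 × (11/1485.2) ≈ 0.059.

0.059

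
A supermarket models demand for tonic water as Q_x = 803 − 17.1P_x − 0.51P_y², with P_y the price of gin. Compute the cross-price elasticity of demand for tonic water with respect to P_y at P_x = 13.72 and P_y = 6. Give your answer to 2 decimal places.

At P_x = 13.72 and P_y = 6: Q_x = 550.028.
∂Q_x/∂P_y = -1.02P_y = -1.02(6) = -6.1200.
ε = (∂Q_x/∂P_y)(P_y/Q_x) = -6.1200 × (6/550.028) ≈ -0.07.

-0.07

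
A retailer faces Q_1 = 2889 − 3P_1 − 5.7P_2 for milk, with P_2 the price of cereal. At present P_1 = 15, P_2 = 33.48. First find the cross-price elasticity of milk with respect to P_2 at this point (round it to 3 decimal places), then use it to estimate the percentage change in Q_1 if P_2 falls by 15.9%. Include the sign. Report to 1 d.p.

At P_1 = 15, P_2 = 33.48: Q_1 = 2653.164.
∂Q_1/∂P_2 = -5.7.
ε = (∂Q_1/∂P_2)(P_2/Q_1) = -5.7000 × 33.48/2653.164 ≈ -0.072.
%ΔQ_1 ≈ ε × %ΔP_2 = -0.072 × (-15.9%) = 1.1%.

1.1%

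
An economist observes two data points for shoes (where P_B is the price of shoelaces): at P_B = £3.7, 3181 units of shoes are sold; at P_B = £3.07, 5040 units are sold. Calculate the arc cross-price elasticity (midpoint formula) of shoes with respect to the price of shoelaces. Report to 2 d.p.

ΔQ_A = 5040 − 3181 = 1859; ΔP_B = 3.07 − 3.7 = -0.63.
Midpoints: Q̄_A = 4110.5, P̄_B = 3.38.
ε = (ΔQ_A/Q̄_A)/(ΔP_B/P̄_B) = (1859/4110.5)/(-0.63/3.38) ≈ -2.43.
ε < 0: shoes and shoelaces are complements.

-2.43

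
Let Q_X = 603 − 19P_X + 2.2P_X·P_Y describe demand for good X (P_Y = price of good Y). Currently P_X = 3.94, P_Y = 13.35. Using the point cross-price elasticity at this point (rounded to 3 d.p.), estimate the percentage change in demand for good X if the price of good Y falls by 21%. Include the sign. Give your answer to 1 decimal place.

-3.8%

At P_X = 3.94, P_Y = 13.35: Q_X = 643.858.
∂Q_X/∂P_Y = 2.2P_X = 8.6680.
ε = (∂Q_X/∂P_Y)(P_Y/Q_X) = 8.6680 × 13.35/643.858 ≈ 0.180.
%ΔQ_X ≈ ε × %ΔP_Y = 0.180 × (-21%) = -3.8%.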